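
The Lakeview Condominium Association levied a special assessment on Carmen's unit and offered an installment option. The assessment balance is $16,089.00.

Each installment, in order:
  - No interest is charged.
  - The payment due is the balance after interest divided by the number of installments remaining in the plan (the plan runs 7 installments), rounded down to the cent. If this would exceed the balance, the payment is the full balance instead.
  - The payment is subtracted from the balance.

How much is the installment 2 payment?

$2,298.43

Installment 1: opening $16,089.00; payment $2,298.42; balance $13,790.58
Installment 2: opening $13,790.58; payment $2,298.43; balance $11,492.15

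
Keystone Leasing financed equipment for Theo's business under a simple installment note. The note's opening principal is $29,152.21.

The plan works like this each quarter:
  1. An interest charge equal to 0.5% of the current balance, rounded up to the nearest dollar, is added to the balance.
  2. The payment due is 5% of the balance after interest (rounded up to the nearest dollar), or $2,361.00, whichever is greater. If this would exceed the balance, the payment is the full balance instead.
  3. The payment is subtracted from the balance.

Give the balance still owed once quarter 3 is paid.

Quarter 1: $29,152.21 +$146.00 interest = $29,298.21; pay $2,361.00 → $26,937.21
Quarter 2: $26,937.21 +$135.00 interest = $27,072.21; pay $2,361.00 → $24,711.21
Quarter 3: $24,711.21 +$124.00 interest = $24,835.21; pay $2,361.00 → $22,474.21

$22,474.21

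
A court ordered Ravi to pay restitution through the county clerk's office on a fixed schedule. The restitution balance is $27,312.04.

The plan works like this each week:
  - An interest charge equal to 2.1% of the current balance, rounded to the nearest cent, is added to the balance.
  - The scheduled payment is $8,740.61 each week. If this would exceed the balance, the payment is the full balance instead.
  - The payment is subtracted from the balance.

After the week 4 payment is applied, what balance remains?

$0.00

Week 1: $27,312.04 +$573.55 interest = $27,885.59; pay $8,740.61 → $19,144.98
Week 2: $19,144.98 +$402.04 interest = $19,547.02; pay $8,740.61 → $10,806.41
Week 3: $10,806.41 +$226.93 interest = $11,033.34; pay $8,740.61 → $2,292.73
Week 4: $2,292.73 +$48.15 interest = $2,340.88; pay $2,340.88 → $0.00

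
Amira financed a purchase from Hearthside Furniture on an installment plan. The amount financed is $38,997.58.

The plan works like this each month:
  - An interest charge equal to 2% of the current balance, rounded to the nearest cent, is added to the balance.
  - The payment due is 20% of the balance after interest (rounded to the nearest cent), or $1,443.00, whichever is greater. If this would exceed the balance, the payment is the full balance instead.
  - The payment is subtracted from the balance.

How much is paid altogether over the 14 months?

Month 1: $38,997.58 +$779.95 interest = $39,777.53; pay $7,955.51 → $31,822.02
Month 2: $31,822.02 +$636.44 interest = $32,458.46; pay $6,491.69 → $25,966.77
Month 3: $25,966.77 +$519.34 interest = $26,486.11; pay $5,297.22 → $21,188.89
Month 4: $21,188.89 +$423.78 interest = $21,612.67; pay $4,322.53 → $17,290.14
Month 5: $17,290.14 +$345.80 interest = $17,635.94; pay $3,527.19 → $14,108.75
Month 6: $14,108.75 +$282.18 interest = $14,390.93; pay $2,878.19 → $11,512.74
Month 7: $11,512.74 +$230.25 interest = $11,742.99; pay $2,348.60 → $9,394.39
Month 8: $9,394.39 +$187.89 interest = $9,582.28; pay $1,916.46 → $7,665.82
Month 9: $7,665.82 +$153.32 interest = $7,819.14; pay $1,563.83 → $6,255.31
Month 10: $6,255.31 +$125.11 interest = $6,380.42; pay $1,443.00 → $4,937.42
Month 11: $4,937.42 +$98.75 interest = $5,036.17; pay $1,443.00 → $3,593.17
Month 12: $3,593.17 +$71.86 interest = $3,665.03; pay $1,443.00 → $2,222.03
Month 13: $2,222.03 +$44.44 interest = $2,266.47; pay $1,443.00 → $823.47
Month 14: $823.47 +$16.47 interest = $839.94; pay $839.94 → $0.00
Total paid: $42,913.16

$42,913.16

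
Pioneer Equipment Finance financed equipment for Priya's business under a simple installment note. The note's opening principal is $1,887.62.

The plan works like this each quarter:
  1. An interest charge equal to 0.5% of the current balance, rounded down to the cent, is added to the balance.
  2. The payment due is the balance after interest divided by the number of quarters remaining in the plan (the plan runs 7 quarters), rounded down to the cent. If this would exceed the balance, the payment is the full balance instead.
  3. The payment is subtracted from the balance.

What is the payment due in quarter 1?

# | Opening | Interest | Payment | End bal
1 | $1,887.62 | $9.43 | $271.00 | $1,626.05

$271.00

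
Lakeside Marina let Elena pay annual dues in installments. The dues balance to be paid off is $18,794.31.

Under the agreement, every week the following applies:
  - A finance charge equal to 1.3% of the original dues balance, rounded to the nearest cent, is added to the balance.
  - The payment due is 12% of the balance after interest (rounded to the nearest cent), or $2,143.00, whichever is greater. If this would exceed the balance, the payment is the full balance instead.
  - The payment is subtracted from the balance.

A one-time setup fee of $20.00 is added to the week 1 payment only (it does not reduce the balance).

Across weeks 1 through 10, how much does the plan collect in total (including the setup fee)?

$21,257.61

Week 1: opening $18,794.31; interest $244.33 → $19,038.64; payment $2,284.64 (+ $20.00 fee); balance $16,754.00
Week 2: opening $16,754.00; interest $244.33 → $16,998.33; payment $2,143.00; balance $14,855.33
Week 3: opening $14,855.33; interest $244.33 → $15,099.66; payment $2,143.00; balance $12,956.66
Week 4: opening $12,956.66; interest $244.33 → $13,200.99; payment $2,143.00; balance $11,057.99
Week 5: opening $11,057.99; interest $244.33 → $11,302.32; payment $2,143.00; balance $9,159.32
Week 6: opening $9,159.32; interest $244.33 → $9,403.65; payment $2,143.00; balance $7,260.65
Week 7: opening $7,260.65; interest $244.33 → $7,504.98; payment $2,143.00; balance $5,361.98
Week 8: opening $5,361.98; interest $244.33 → $5,606.31; payment $2,143.00; balance $3,463.31
Week 9: opening $3,463.31; interest $244.33 → $3,707.64; payment $2,143.00; balance $1,564.64
Week 10: opening $1,564.64; interest $244.33 → $1,808.97; payment $1,808.97; balance $0.00
Total paid: $21,257.61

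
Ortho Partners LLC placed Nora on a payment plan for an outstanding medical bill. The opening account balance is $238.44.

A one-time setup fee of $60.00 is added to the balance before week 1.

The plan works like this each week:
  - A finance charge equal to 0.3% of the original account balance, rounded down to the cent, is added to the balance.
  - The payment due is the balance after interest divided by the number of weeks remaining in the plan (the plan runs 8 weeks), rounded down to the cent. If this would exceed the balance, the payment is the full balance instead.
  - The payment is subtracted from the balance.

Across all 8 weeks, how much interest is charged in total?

$5.68

Week 1: $298.44 +$0.71 interest = $299.15; pay $37.39 → $261.76
Week 2: $261.76 +$0.71 interest = $262.47; pay $37.49 → $224.98
Week 3: $224.98 +$0.71 interest = $225.69; pay $37.61 → $188.08
Week 4: $188.08 +$0.71 interest = $188.79; pay $37.75 → $151.04
Week 5: $151.04 +$0.71 interest = $151.75; pay $37.93 → $113.82
Week 6: $113.82 +$0.71 interest = $114.53; pay $38.17 → $76.36
Week 7: $76.36 +$0.71 interest = $77.07; pay $38.53 → $38.54
Week 8: $38.54 +$0.71 interest = $39.25; pay $39.25 → $0.00
Total interest: $0.71 + $0.71 + $0.71 + $0.71 + $0.71 + $0.71 + $0.71 + $0.71 = $5.68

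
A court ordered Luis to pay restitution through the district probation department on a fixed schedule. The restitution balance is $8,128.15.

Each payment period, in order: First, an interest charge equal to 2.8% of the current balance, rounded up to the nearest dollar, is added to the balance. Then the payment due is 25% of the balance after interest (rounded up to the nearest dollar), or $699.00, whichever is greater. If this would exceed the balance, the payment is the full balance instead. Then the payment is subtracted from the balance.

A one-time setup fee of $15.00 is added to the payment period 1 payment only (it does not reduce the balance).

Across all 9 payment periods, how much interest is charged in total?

Payment period 1: $8,128.15 +$228.00 interest = $8,356.15; pay $2,090.00 (+ $15.00 fee) → $6,266.15
Payment period 2: $6,266.15 +$176.00 interest = $6,442.15; pay $1,611.00 → $4,831.15
Payment period 3: $4,831.15 +$136.00 interest = $4,967.15; pay $1,242.00 → $3,725.15
Payment period 4: $3,725.15 +$105.00 interest = $3,830.15; pay $958.00 → $2,872.15
Payment period 5: $2,872.15 +$81.00 interest = $2,953.15; pay $739.00 → $2,214.15
Payment period 6: $2,214.15 +$62.00 interest = $2,276.15; pay $699.00 → $1,577.15
Payment period 7: $1,577.15 +$45.00 interest = $1,622.15; pay $699.00 → $923.15
Payment period 8: $923.15 +$26.00 interest = $949.15; pay $699.00 → $250.15
Payment period 9: $250.15 +$8.00 interest = $258.15; pay $258.15 → $0.00
Total interest: $228.00 + $176.00 + $136.00 + $105.00 + $81.00 + $62.00 + $45.00 + $26.00 + $8.00 = $867.00

$867.00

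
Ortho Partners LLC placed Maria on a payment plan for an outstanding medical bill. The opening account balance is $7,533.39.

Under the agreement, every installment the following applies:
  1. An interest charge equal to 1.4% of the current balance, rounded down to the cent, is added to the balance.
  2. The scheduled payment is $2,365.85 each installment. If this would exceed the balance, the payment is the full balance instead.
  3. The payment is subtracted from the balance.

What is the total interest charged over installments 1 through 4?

$230.20

# | Opening | Interest | Payment | End bal
1 | $7,533.39 | $105.46 | $2,365.85 | $5,273.00
2 | $5,273.00 | $73.82 | $2,365.85 | $2,980.97
3 | $2,980.97 | $41.73 | $2,365.85 | $656.85
4 | $656.85 | $9.19 | $666.04 | $0.00
Total interest: $105.46 + $73.82 + $41.73 + $9.19 = $230.20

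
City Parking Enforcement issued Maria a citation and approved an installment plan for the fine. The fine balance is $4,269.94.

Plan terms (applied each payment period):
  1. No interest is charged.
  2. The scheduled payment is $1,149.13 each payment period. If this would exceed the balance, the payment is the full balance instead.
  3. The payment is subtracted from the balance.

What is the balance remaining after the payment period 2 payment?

Payment period 1: opening $4,269.94; payment $1,149.13; balance $3,120.81
Payment period 2: opening $3,120.81; payment $1,149.13; balance $1,971.68

$1,971.68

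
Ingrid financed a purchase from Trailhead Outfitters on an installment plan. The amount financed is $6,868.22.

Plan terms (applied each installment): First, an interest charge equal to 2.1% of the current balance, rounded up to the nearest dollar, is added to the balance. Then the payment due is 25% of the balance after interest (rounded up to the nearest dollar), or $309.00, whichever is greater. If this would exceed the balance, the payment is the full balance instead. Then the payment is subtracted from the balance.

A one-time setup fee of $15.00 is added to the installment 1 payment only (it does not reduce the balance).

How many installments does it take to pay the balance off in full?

11

Installment 1: opening $6,868.22; interest $145.00 → $7,013.22; payment $1,754.00 (+ $15.00 fee); balance $5,259.22
Installment 2: opening $5,259.22; interest $111.00 → $5,370.22; payment $1,343.00; balance $4,027.22
Installment 3: opening $4,027.22; interest $85.00 → $4,112.22; payment $1,029.00; balance $3,083.22
Installment 4: opening $3,083.22; interest $65.00 → $3,148.22; payment $788.00; balance $2,360.22
Installment 5: opening $2,360.22; interest $50.00 → $2,410.22; payment $603.00; balance $1,807.22
Installment 6: opening $1,807.22; interest $38.00 → $1,845.22; payment $462.00; balance $1,383.22
Installment 7: opening $1,383.22; interest $30.00 → $1,413.22; payment $354.00; balance $1,059.22
Installment 8: opening $1,059.22; interest $23.00 → $1,082.22; payment $309.00; balance $773.22
Installment 9: opening $773.22; interest $17.00 → $790.22; payment $309.00; balance $481.22
Installment 10: opening $481.22; interest $11.00 → $492.22; payment $309.00; balance $183.22
Installment 11: opening $183.22; interest $4.00 → $187.22; payment $187.22; balance $0.00
Balance reaches $0.00 in installment 11.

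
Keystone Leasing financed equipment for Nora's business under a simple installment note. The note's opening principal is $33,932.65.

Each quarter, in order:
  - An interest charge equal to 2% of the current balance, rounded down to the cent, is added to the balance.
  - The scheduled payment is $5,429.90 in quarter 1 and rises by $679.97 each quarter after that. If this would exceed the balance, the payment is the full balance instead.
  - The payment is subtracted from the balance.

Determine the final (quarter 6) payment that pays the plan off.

$2,315.27

Quarter 1: opening $33,932.65; interest $678.65 → $34,611.30; payment $5,429.90; balance $29,181.40
Quarter 2: opening $29,181.40; interest $583.62 → $29,765.02; payment $6,109.87; balance $23,655.15
Quarter 3: opening $23,655.15; interest $473.10 → $24,128.25; payment $6,789.84; balance $17,338.41
Quarter 4: opening $17,338.41; interest $346.76 → $17,685.17; payment $7,469.81; balance $10,215.36
Quarter 5: opening $10,215.36; interest $204.30 → $10,419.66; payment $8,149.78; balance $2,269.88
Quarter 6: opening $2,269.88; interest $45.39 → $2,315.27; payment $2,315.27; balance $0.00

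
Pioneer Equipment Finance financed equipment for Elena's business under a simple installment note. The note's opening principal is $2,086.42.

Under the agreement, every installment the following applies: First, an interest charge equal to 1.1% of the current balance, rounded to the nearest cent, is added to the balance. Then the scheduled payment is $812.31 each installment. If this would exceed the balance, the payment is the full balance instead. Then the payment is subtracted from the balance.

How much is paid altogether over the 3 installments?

Installment 1: opening $2,086.42; interest $22.95 → $2,109.37; payment $812.31; balance $1,297.06
Installment 2: opening $1,297.06; interest $14.27 → $1,311.33; payment $812.31; balance $499.02
Installment 3: opening $499.02; interest $5.49 → $504.51; payment $504.51; balance $0.00
Total paid: $2,129.13

$2,129.13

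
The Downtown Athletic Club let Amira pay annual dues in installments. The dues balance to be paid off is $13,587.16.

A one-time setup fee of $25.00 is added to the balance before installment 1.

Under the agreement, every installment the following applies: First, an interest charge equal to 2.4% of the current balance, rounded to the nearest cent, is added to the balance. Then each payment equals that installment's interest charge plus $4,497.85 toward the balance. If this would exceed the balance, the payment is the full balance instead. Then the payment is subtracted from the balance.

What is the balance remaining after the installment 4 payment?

Installment 1: $13,612.16 +$326.69 interest = $13,938.85; pay $4,824.54 → $9,114.31
Installment 2: $9,114.31 +$218.74 interest = $9,333.05; pay $4,716.59 → $4,616.46
Installment 3: $4,616.46 +$110.80 interest = $4,727.26; pay $4,608.65 → $118.61
Installment 4: $118.61 +$2.85 interest = $121.46; pay $121.46 → $0.00

$0.00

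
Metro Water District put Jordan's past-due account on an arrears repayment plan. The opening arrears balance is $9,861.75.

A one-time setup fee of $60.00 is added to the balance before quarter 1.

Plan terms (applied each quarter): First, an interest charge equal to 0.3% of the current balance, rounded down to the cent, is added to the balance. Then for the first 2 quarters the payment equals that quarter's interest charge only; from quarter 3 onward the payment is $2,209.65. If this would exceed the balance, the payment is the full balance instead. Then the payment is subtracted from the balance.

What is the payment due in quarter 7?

$1,166.35

# | Opening | Interest | Payment | End bal
1 | $9,921.75 | $29.76 | $29.76 | $9,921.75
2 | $9,921.75 | $29.76 | $29.76 | $9,921.75
3 | $9,921.75 | $29.76 | $2,209.65 | $7,741.86
4 | $7,741.86 | $23.22 | $2,209.65 | $5,555.43
5 | $5,555.43 | $16.66 | $2,209.65 | $3,362.44
6 | $3,362.44 | $10.08 | $2,209.65 | $1,162.87
7 | $1,162.87 | $3.48 | $1,166.35 | $0.00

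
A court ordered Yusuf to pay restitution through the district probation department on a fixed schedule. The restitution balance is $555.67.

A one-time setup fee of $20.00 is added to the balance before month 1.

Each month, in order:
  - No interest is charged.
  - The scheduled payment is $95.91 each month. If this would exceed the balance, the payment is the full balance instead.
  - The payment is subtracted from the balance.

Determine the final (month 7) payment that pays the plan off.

Month 1: $575.67 − $95.91 → $479.76
Month 2: $479.76 − $95.91 → $383.85
Month 3: $383.85 − $95.91 → $287.94
Month 4: $287.94 − $95.91 → $192.03
Month 5: $192.03 − $95.91 → $96.12
Month 6: $96.12 − $95.91 → $0.21
Month 7: $0.21 − $0.21 → $0.00

$0.21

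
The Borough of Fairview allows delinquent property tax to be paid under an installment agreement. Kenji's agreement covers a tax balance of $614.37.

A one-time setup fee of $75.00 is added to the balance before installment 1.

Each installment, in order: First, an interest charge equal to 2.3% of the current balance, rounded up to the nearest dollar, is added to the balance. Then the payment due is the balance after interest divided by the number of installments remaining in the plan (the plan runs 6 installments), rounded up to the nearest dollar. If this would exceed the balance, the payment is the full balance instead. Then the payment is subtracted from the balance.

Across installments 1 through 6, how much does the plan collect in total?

$749.37

Installment 1: opening $689.37; interest $16.00 → $705.37; payment $118.00; balance $587.37
Installment 2: opening $587.37; interest $14.00 → $601.37; payment $121.00; balance $480.37
Installment 3: opening $480.37; interest $12.00 → $492.37; payment $124.00; balance $368.37
Installment 4: opening $368.37; interest $9.00 → $377.37; payment $126.00; balance $251.37
Installment 5: opening $251.37; interest $6.00 → $257.37; payment $129.00; balance $128.37
Installment 6: opening $128.37; interest $3.00 → $131.37; payment $131.37; balance $0.00
Total paid: $749.37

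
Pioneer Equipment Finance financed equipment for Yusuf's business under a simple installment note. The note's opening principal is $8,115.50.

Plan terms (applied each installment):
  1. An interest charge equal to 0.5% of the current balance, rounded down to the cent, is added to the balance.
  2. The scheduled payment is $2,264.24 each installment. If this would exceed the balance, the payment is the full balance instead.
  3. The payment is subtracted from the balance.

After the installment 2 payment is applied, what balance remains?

$3,657.04

Installment 1: opening $8,115.50; interest $40.57 → $8,156.07; payment $2,264.24; balance $5,891.83
Installment 2: opening $5,891.83; interest $29.45 → $5,921.28; payment $2,264.24; balance $3,657.04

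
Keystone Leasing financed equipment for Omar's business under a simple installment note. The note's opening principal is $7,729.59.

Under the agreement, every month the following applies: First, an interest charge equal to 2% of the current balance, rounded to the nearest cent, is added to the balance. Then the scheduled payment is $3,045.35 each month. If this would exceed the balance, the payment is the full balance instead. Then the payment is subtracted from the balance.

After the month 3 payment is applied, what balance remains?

Month 1: opening $7,729.59; interest $154.59 → $7,884.18; payment $3,045.35; balance $4,838.83
Month 2: opening $4,838.83; interest $96.78 → $4,935.61; payment $3,045.35; balance $1,890.26
Month 3: opening $1,890.26; interest $37.81 → $1,928.07; payment $1,928.07; balance $0.00

$0.00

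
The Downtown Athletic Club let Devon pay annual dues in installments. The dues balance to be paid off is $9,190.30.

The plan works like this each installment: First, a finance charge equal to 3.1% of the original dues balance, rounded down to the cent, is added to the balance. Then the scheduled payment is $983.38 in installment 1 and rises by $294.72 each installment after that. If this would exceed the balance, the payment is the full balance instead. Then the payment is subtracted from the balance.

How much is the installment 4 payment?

$1,867.54

Installment 1: $9,190.30 +$284.89 interest = $9,475.19; pay $983.38 → $8,491.81
Installment 2: $8,491.81 +$284.89 interest = $8,776.70; pay $1,278.10 → $7,498.60
Installment 3: $7,498.60 +$284.89 interest = $7,783.49; pay $1,572.82 → $6,210.67
Installment 4: $6,210.67 +$284.89 interest = $6,495.56; pay $1,867.54 → $4,628.02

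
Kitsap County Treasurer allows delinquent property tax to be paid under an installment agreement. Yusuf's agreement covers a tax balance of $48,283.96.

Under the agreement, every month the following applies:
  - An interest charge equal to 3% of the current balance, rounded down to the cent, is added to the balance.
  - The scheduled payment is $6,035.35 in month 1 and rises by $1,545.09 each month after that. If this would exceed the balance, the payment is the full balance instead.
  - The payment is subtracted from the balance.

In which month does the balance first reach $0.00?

6

Month 1: opening $48,283.96; interest $1,448.51 → $49,732.47; payment $6,035.35; balance $43,697.12
Month 2: opening $43,697.12; interest $1,310.91 → $45,008.03; payment $7,580.44; balance $37,427.59
Month 3: opening $37,427.59; interest $1,122.82 → $38,550.41; payment $9,125.53; balance $29,424.88
Month 4: opening $29,424.88; interest $882.74 → $30,307.62; payment $10,670.62; balance $19,637.00
Month 5: opening $19,637.00; interest $589.11 → $20,226.11; payment $12,215.71; balance $8,010.40
Month 6: opening $8,010.40; interest $240.31 → $8,250.71; payment $8,250.71; balance $0.00
Balance reaches $0.00 in month 6.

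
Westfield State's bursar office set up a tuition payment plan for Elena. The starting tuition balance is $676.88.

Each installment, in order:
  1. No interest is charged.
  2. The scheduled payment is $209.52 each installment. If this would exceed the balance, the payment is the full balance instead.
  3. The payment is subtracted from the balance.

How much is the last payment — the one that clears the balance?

# | Opening | Payment | End bal
1 | $676.88 | $209.52 | $467.36
2 | $467.36 | $209.52 | $257.84
3 | $257.84 | $209.52 | $48.32
4 | $48.32 | $48.32 | $0.00

$48.32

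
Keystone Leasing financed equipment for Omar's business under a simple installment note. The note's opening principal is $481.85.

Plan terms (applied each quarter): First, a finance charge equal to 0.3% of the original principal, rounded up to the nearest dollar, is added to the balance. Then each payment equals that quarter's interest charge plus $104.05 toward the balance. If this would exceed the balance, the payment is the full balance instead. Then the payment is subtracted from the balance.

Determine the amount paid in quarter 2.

$106.05

Quarter 1: opening $481.85; interest $2.00 → $483.85; payment $106.05; balance $377.80
Quarter 2: opening $377.80; interest $2.00 → $379.80; payment $106.05; balance $273.75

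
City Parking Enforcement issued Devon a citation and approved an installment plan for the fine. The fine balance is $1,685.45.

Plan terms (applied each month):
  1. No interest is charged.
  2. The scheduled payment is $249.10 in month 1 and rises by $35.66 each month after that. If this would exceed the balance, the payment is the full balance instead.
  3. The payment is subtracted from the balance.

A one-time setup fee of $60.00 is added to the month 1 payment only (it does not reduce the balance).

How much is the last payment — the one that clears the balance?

# | Opening | Payment | Fee | End bal
1 | $1,685.45 | $249.10 | $60.00 | $1,436.35
2 | $1,436.35 | $284.76 | — | $1,151.59
3 | $1,151.59 | $320.42 | — | $831.17
4 | $831.17 | $356.08 | — | $475.09
5 | $475.09 | $391.74 | — | $83.35
6 | $83.35 | $83.35 | — | $0.00

$83.35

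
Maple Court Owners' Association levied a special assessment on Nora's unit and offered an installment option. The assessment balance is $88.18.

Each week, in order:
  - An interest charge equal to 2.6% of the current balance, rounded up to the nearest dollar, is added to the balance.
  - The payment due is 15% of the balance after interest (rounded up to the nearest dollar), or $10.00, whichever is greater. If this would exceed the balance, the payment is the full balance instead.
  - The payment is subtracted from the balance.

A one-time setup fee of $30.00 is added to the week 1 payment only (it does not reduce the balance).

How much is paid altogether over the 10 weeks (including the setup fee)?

$136.18

Week 1: opening $88.18; interest $3.00 → $91.18; payment $14.00 (+ $30.00 fee); balance $77.18
Week 2: opening $77.18; interest $3.00 → $80.18; payment $13.00; balance $67.18
Week 3: opening $67.18; interest $2.00 → $69.18; payment $11.00; balance $58.18
Week 4: opening $58.18; interest $2.00 → $60.18; payment $10.00; balance $50.18
Week 5: opening $50.18; interest $2.00 → $52.18; payment $10.00; balance $42.18
Week 6: opening $42.18; interest $2.00 → $44.18; payment $10.00; balance $34.18
Week 7: opening $34.18; interest $1.00 → $35.18; payment $10.00; balance $25.18
Week 8: opening $25.18; interest $1.00 → $26.18; payment $10.00; balance $16.18
Week 9: opening $16.18; interest $1.00 → $17.18; payment $10.00; balance $7.18
Week 10: opening $7.18; interest $1.00 → $8.18; payment $8.18; balance $0.00
Total paid: $136.18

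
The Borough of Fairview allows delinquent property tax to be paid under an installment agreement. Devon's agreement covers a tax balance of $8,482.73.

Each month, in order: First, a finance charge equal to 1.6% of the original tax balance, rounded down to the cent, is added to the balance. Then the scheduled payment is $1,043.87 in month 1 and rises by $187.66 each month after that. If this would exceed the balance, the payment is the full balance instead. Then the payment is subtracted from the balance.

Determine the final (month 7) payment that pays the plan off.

$354.65

Month 1: opening $8,482.73; interest $135.72 → $8,618.45; payment $1,043.87; balance $7,574.58
Month 2: opening $7,574.58; interest $135.72 → $7,710.30; payment $1,231.53; balance $6,478.77
Month 3: opening $6,478.77; interest $135.72 → $6,614.49; payment $1,419.19; balance $5,195.30
Month 4: opening $5,195.30; interest $135.72 → $5,331.02; payment $1,606.85; balance $3,724.17
Month 5: opening $3,724.17; interest $135.72 → $3,859.89; payment $1,794.51; balance $2,065.38
Month 6: opening $2,065.38; interest $135.72 → $2,201.10; payment $1,982.17; balance $218.93
Month 7: opening $218.93; interest $135.72 → $354.65; payment $354.65; balance $0.00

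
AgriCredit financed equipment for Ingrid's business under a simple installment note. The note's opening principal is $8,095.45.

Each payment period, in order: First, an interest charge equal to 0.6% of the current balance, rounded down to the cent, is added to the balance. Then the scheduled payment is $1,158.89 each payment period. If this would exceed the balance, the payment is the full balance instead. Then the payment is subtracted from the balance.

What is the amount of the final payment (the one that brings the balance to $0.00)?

$182.98

# | Opening | Interest | Payment | End bal
1 | $8,095.45 | $48.57 | $1,158.89 | $6,985.13
2 | $6,985.13 | $41.91 | $1,158.89 | $5,868.15
3 | $5,868.15 | $35.20 | $1,158.89 | $4,744.46
4 | $4,744.46 | $28.46 | $1,158.89 | $3,614.03
5 | $3,614.03 | $21.68 | $1,158.89 | $2,476.82
6 | $2,476.82 | $14.86 | $1,158.89 | $1,332.79
7 | $1,332.79 | $7.99 | $1,158.89 | $181.89
8 | $181.89 | $1.09 | $182.98 | $0.00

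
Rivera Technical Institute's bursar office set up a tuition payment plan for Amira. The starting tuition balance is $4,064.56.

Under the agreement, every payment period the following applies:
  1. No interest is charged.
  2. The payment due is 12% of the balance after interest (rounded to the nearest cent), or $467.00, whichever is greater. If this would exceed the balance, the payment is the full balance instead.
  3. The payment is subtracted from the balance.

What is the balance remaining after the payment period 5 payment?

Payment period 1: opening $4,064.56; payment $487.75; balance $3,576.81
Payment period 2: opening $3,576.81; payment $467.00; balance $3,109.81
Payment period 3: opening $3,109.81; payment $467.00; balance $2,642.81
Payment period 4: opening $2,642.81; payment $467.00; balance $2,175.81
Payment period 5: opening $2,175.81; payment $467.00; balance $1,708.81

$1,708.81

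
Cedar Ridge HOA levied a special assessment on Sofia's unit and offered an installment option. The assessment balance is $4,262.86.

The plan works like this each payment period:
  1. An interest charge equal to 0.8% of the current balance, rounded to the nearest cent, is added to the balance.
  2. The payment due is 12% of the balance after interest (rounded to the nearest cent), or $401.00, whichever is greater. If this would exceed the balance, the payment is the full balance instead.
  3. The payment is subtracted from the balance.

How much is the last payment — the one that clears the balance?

$272.85

Payment period 1: opening $4,262.86; interest $34.10 → $4,296.96; payment $515.64; balance $3,781.32
Payment period 2: opening $3,781.32; interest $30.25 → $3,811.57; payment $457.39; balance $3,354.18
Payment period 3: opening $3,354.18; interest $26.83 → $3,381.01; payment $405.72; balance $2,975.29
Payment period 4: opening $2,975.29; interest $23.80 → $2,999.09; payment $401.00; balance $2,598.09
Payment period 5: opening $2,598.09; interest $20.78 → $2,618.87; payment $401.00; balance $2,217.87
Payment period 6: opening $2,217.87; interest $17.74 → $2,235.61; payment $401.00; balance $1,834.61
Payment period 7: opening $1,834.61; interest $14.68 → $1,849.29; payment $401.00; balance $1,448.29
Payment period 8: opening $1,448.29; interest $11.59 → $1,459.88; payment $401.00; balance $1,058.88
Payment period 9: opening $1,058.88; interest $8.47 → $1,067.35; payment $401.00; balance $666.35
Payment period 10: opening $666.35; interest $5.33 → $671.68; payment $401.00; balance $270.68
Payment period 11: opening $270.68; interest $2.17 → $272.85; payment $272.85; balance $0.00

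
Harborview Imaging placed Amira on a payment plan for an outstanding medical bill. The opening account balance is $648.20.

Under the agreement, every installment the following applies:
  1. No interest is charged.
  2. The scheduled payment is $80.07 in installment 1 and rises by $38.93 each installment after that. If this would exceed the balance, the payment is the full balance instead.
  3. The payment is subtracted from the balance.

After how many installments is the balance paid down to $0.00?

Installment 1: $648.20 − $80.07 → $568.13
Installment 2: $568.13 − $119.00 → $449.13
Installment 3: $449.13 − $157.93 → $291.20
Installment 4: $291.20 − $196.86 → $94.34
Installment 5: $94.34 − $94.34 → $0.00
Balance reaches $0.00 in installment 5.

5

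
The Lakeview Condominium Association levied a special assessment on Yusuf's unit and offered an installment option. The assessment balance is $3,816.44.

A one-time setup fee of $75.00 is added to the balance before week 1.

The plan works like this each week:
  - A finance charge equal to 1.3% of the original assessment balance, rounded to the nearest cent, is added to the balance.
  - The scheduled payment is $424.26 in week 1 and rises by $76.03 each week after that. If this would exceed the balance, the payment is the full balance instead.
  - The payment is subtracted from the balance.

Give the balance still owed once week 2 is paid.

Week 1: $3,891.44 +$49.61 interest = $3,941.05; pay $424.26 → $3,516.79
Week 2: $3,516.79 +$49.61 interest = $3,566.40; pay $500.29 → $3,066.11

$3,066.11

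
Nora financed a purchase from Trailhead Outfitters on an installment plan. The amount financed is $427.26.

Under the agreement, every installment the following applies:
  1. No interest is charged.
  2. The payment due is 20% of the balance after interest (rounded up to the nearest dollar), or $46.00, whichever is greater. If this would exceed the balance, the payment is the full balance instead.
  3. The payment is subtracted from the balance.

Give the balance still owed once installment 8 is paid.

Installment 1: $427.26 − $86.00 → $341.26
Installment 2: $341.26 − $69.00 → $272.26
Installment 3: $272.26 − $55.00 → $217.26
Installment 4: $217.26 − $46.00 → $171.26
Installment 5: $171.26 − $46.00 → $125.26
Installment 6: $125.26 − $46.00 → $79.26
Installment 7: $79.26 − $46.00 → $33.26
Installment 8: $33.26 − $33.26 → $0.00

$0.00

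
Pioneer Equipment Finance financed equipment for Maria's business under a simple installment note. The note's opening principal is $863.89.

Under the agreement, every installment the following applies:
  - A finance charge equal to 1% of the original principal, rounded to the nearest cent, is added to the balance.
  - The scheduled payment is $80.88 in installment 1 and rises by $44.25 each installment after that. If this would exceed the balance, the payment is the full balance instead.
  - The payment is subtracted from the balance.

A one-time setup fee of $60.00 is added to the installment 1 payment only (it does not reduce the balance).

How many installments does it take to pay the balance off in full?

Installment 1: $863.89 +$8.64 interest = $872.53; pay $80.88 (+ $60.00 fee) → $791.65
Installment 2: $791.65 +$8.64 interest = $800.29; pay $125.13 → $675.16
Installment 3: $675.16 +$8.64 interest = $683.80; pay $169.38 → $514.42
Installment 4: $514.42 +$8.64 interest = $523.06; pay $213.63 → $309.43
Installment 5: $309.43 +$8.64 interest = $318.07; pay $257.88 → $60.19
Installment 6: $60.19 +$8.64 interest = $68.83; pay $68.83 → $0.00
Balance reaches $0.00 in installment 6.

6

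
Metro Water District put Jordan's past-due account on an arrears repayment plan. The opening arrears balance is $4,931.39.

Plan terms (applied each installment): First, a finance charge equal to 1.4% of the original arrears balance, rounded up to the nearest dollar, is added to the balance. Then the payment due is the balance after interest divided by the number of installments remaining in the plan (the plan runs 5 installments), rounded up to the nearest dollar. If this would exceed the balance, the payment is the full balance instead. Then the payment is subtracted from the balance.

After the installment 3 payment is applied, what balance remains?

$2,081.39

Installment 1: opening $4,931.39; interest $70.00 → $5,001.39; payment $1,001.00; balance $4,000.39
Installment 2: opening $4,000.39; interest $70.00 → $4,070.39; payment $1,018.00; balance $3,052.39
Installment 3: opening $3,052.39; interest $70.00 → $3,122.39; payment $1,041.00; balance $2,081.39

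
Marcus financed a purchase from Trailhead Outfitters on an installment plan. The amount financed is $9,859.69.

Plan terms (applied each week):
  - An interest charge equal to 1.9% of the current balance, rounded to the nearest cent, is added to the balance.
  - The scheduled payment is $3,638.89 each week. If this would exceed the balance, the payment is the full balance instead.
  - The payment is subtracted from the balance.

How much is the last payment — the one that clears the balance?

Week 1: opening $9,859.69; interest $187.33 → $10,047.02; payment $3,638.89; balance $6,408.13
Week 2: opening $6,408.13; interest $121.75 → $6,529.88; payment $3,638.89; balance $2,890.99
Week 3: opening $2,890.99; interest $54.93 → $2,945.92; payment $2,945.92; balance $0.00

$2,945.92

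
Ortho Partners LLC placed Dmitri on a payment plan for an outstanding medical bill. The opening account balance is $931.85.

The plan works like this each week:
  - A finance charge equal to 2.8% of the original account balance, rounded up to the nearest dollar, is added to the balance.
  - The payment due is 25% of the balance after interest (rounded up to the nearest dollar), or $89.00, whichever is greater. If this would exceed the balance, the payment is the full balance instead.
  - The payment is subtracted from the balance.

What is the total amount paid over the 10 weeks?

$1,201.85

Week 1: $931.85 +$27.00 interest = $958.85; pay $240.00 → $718.85
Week 2: $718.85 +$27.00 interest = $745.85; pay $187.00 → $558.85
Week 3: $558.85 +$27.00 interest = $585.85; pay $147.00 → $438.85
Week 4: $438.85 +$27.00 interest = $465.85; pay $117.00 → $348.85
Week 5: $348.85 +$27.00 interest = $375.85; pay $94.00 → $281.85
Week 6: $281.85 +$27.00 interest = $308.85; pay $89.00 → $219.85
Week 7: $219.85 +$27.00 interest = $246.85; pay $89.00 → $157.85
Week 8: $157.85 +$27.00 interest = $184.85; pay $89.00 → $95.85
Week 9: $95.85 +$27.00 interest = $122.85; pay $89.00 → $33.85
Week 10: $33.85 +$27.00 interest = $60.85; pay $60.85 → $0.00
Total paid: $1,201.85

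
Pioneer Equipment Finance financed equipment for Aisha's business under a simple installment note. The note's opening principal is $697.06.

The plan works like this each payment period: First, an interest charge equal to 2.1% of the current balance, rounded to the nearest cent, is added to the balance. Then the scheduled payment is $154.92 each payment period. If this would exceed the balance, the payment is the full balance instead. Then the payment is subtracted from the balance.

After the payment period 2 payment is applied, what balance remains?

$413.55

Payment period 1: $697.06 +$14.64 interest = $711.70; pay $154.92 → $556.78
Payment period 2: $556.78 +$11.69 interest = $568.47; pay $154.92 → $413.55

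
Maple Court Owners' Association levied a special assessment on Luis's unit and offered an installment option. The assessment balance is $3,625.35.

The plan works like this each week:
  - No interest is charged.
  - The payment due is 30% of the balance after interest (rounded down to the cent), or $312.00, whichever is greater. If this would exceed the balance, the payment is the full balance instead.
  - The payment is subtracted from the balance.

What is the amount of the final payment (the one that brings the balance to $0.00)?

# | Opening | Payment | End bal
1 | $3,625.35 | $1,087.60 | $2,537.75
2 | $2,537.75 | $761.32 | $1,776.43
3 | $1,776.43 | $532.92 | $1,243.51
4 | $1,243.51 | $373.05 | $870.46
5 | $870.46 | $312.00 | $558.46
6 | $558.46 | $312.00 | $246.46
7 | $246.46 | $246.46 | $0.00

$246.46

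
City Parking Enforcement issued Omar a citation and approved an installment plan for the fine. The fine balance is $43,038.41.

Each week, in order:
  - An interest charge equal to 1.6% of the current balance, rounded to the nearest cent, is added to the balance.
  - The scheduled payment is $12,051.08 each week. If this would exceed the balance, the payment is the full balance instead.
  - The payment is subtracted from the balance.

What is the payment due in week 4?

$8,537.15

Week 1: $43,038.41 +$688.61 interest = $43,727.02; pay $12,051.08 → $31,675.94
Week 2: $31,675.94 +$506.82 interest = $32,182.76; pay $12,051.08 → $20,131.68
Week 3: $20,131.68 +$322.11 interest = $20,453.79; pay $12,051.08 → $8,402.71
Week 4: $8,402.71 +$134.44 interest = $8,537.15; pay $8,537.15 → $0.00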